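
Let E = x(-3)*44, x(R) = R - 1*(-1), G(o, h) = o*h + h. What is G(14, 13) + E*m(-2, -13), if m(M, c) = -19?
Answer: 1867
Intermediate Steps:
G(o, h) = h + h*o (G(o, h) = h*o + h = h + h*o)
x(R) = 1 + R (x(R) = R + 1 = 1 + R)
E = -88 (E = (1 - 3)*44 = -2*44 = -88)
G(14, 13) + E*m(-2, -13) = 13*(1 + 14) - 88*(-19) = 13*15 + 1672 = 195 + 1672 = 1867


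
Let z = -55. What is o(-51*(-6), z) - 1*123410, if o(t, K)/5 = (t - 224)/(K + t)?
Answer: -30975500/251 ≈ -1.2341e+5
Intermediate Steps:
o(t, K) = 5*(-224 + t)/(K + t) (o(t, K) = 5*((t - 224)/(K + t)) = 5*((-224 + t)/(K + t)) = 5*(-224 + t)/(K + t))
o(-51*(-6), z) - 1*123410 = 5*(-224 - 51*(-6))/(-55 - 51*(-6)) - 1*123410 = 5*(-224 + 306)/(-55 + 306) - 123410 = 5*82/251 - 123410 = 5*(1/251)*82 - 123410 = 410/251 - 123410 = -30975500/251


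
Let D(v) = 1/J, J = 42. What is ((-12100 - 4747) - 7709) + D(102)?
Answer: -1031351/42 ≈ -24556.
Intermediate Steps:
D(v) = 1/42
((-12100 - 4747) - 7709) + D(102) = ((-12100 - 4747) - 7709) + 1/42 = (-16847 - 7709) + 1/42 = -24556 + 1/42 = -1031351/42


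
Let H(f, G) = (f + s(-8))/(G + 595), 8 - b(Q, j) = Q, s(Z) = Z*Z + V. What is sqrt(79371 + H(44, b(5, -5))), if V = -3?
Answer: sqrt(28383449874)/598 ≈ 281.73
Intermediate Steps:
s(Z) = -3 + Z**2 (s(Z) = Z*Z - 3 = Z**2 - 3 = -3 + Z**2)
b(Q, j) = 8 - Q
H(f, G) = (61 + f)/(595 + G) (H(f, G) = (f + (-3 + (-8)**2))/(G + 595) = (f + (-3 + 64))/(595 + G) = (f + 61)/(595 + G) = (61 + f)/(595 + G))
sqrt(79371 + H(44, b(5, -5))) = sqrt(79371 + (61 + 44)/(595 + (8 - 1*5))) = sqrt(79371 + 105/(595 + (8 - 5))) = sqrt(79371 + 105/(595 + 3)) = sqrt(79371 + 105/598) = sqrt(47463963/598) = sqrt(28383449874)/598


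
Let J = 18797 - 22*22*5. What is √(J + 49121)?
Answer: √65498 ≈ 255.93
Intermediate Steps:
J = 16377 (J = 18797 - 484*5 = 18797 - 2420 = 16377)
√(J + 49121) = √(16377 + 49121) = √65498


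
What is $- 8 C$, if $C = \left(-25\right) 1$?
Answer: $200$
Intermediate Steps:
$C = -25$
$- 8 C = \left(-8\right) \left(-25\right) = 200$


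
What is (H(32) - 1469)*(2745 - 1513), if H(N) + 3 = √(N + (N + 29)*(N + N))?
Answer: -1813504 + 4928*√246 ≈ -1.7362e+6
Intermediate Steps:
H(N) = -3 + √(N + 2*N*(29 + N)) (H(N) = -3 + √(N + (N + 29)*(N + N)) = -3 + √(N + (29 + N)*(2*N)) = -3 + √(N + 2*N*(29 + N)))
(H(32) - 1469)*(2745 - 1513) = ((-3 + √(32*(59 + 2*32))) - 1469)*(2745 - 1513) = ((-3 + √(32*(59 + 64))) - 1469)*1232 = ((-3 + √(32*123)) - 1469)*1232 = ((-3 + √3936) - 1469)*1232 = ((-3 + 4*√246) - 1469)*1232 = (-1472 + 4*√246)*1232 = -1813504 + 4928*√246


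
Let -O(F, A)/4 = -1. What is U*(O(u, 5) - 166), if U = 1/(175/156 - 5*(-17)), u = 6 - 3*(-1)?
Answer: -25272/13435 ≈ -1.8811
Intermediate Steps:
u = 9 (u = 6 + 3 = 9)
O(F, A) = 4 (O(F, A) = -4*(-1) = 4)
U = 156/13435 (U = 1/(175*(1/156) + 85) = 1/(175/156 + 85) = 1/(13435/156) = 156/13435 ≈ 0.011611)
U*(O(u, 5) - 166) = 156*(4 - 166)/13435 = (156/13435)*(-162) = -25272/13435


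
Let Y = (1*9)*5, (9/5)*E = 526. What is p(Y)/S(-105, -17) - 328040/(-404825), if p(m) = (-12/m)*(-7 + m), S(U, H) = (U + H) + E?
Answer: 23281862/31009595 ≈ 0.75080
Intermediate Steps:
E = 2630/9 (E = (5/9)*526 = 2630/9 ≈ 292.22)
Y = 45 (Y = 9*5 = 45)
S(U, H) = 2630/9 + H + U (S(U, H) = (U + H) + 2630/9 = (H + U) + 2630/9 = 2630/9 + H + U)
p(m) = -12*(-7 + m)/m
p(Y)/S(-105, -17) - 328040/(-404825) = (-12 + 84/45)/(2630/9 - 17 - 105) - 328040/(-404825) = (-12 + 84*(1/45))/(1532/9) - 328040*(-1/404825) = (-12 + 28/15)*(9/1532) + 65608/80965 = -152/15*9/1532 + 65608/80965 = -114/1915 + 65608/80965 = 23281862/31009595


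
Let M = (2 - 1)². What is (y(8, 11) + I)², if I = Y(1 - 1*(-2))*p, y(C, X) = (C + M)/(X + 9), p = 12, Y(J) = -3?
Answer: 505521/400 ≈ 1263.8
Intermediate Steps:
M = 1 (M = 1² = 1)
y(C, X) = (1 + C)/(9 + X) (y(C, X) = (C + 1)/(X + 9) = (1 + C)/(9 + X))
I = -36 (I = -3*12 = -36)
(y(8, 11) + I)² = ((1 + 8)/(9 + 11) - 36)² = (9/20 - 36)² = (-711/20)² = 505521/400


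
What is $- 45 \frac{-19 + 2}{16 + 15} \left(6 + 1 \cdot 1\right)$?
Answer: $\frac{5355}{31} \approx 172.74$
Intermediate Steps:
$- 45 \frac{-19 + 2}{16 + 15} \left(6 + 1 \cdot 1\right) = - 45 \left(- \frac{17}{31}\right) \left(6 + 1\right) = - 45 \left(\left(-17\right) \frac{1}{31}\right) 7 = \left(-45\right) \left(- \frac{17}{31}\right) 7 = \frac{765}{31} \cdot 7 = \frac{5355}{31}$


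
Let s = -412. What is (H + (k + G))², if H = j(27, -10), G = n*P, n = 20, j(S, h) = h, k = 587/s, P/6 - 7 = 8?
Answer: 543011293449/169744 ≈ 3.1990e+6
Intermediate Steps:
P = 90 (P = 42 + 6*8 = 42 + 48 = 90)
k = -587/412 (k = 587/(-412) = 587*(-1/412) = -587/412 ≈ -1.4248)
G = 1800 (G = 20*90 = 1800)
H = -10
(H + (k + G))² = (-10 + (-587/412 + 1800))² = (-10 + 741013/412)² = (736893/412)² = 543011293449/169744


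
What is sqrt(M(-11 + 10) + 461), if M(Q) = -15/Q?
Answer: 2*sqrt(119) ≈ 21.817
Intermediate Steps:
sqrt(M(-11 + 10) + 461) = sqrt(-15/(-11 + 10) + 461) = sqrt(-15/(-1) + 461) = sqrt(-15*(-1) + 461) = sqrt(15 + 461) = sqrt(476) = 2*sqrt(119)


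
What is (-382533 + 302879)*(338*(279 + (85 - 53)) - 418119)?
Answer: 24931781654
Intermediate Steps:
(-382533 + 302879)*(338*(279 + (85 - 53)) - 418119) = -79654*(338*(279 + 32) - 418119) = -79654*(338*311 - 418119) = -79654*(105118 - 418119) = -79654*(-313001) = 24931781654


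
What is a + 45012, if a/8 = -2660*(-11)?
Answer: 279092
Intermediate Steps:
a = 234080 (a = 8*(-2660*(-11)) = 8*29260 = 234080)
a + 45012 = 234080 + 45012 = 279092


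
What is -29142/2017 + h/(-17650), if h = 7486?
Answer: -264727781/17800025 ≈ -14.872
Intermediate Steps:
-29142/2017 + h/(-17650) = -29142/2017 + 7486/(-17650) = -29142*1/2017 + 7486*(-1/17650) = -29142/2017 - 3743/8825 = -264727781/17800025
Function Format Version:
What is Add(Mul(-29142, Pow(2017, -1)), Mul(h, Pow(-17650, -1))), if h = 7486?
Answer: Rational(-264727781, 17800025) ≈ -14.872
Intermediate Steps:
Add(Mul(-29142, Pow(2017, -1)), Mul(h, Pow(-17650, -1))) = Add(Mul(-29142, Pow(2017, -1)), Mul(7486, Pow(-17650, -1))) = Add(Mul(-29142, Rational(1, 2017)), Mul(7486, Rational(-1, 17650))) = Add(Rational(-29142, 2017), Rational(-3743, 8825)) = Rational(-264727781, 17800025)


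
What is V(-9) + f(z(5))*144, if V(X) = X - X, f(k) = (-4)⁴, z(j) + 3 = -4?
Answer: 36864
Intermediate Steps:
z(j) = -7 (z(j) = -3 - 4 = -7)
f(k) = 256
V(X) = 0
V(-9) + f(z(5))*144 = 0 + 256*144 = 0 + 36864 = 36864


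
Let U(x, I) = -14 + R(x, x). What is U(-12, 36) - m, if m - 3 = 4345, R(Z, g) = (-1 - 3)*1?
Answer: -4366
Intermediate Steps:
R(Z, g) = -4 (R(Z, g) = -4*1 = -4)
U(x, I) = -18 (U(x, I) = -14 - 4 = -18)
m = 4348 (m = 3 + 4345 = 4348)
U(-12, 36) - m = -18 - 1*4348 = -18 - 4348 = -4366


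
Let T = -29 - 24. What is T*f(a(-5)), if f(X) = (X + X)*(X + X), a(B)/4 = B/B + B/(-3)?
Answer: -217088/9 ≈ -24121.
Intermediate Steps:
a(B) = 4 - 4*B/3 (a(B) = 4*(B/B + B/(-3)) = 4*(1 + B*(-⅓)) = 4*(1 - B/3) = 4 - 4*B/3)
T = -53
f(X) = 4*X² (f(X) = (2*X)*(2*X) = 4*X²)
T*f(a(-5)) = -212*(4 - 4/3*(-5))² = -212*(4 + 20/3)² = -212*(32/3)² = -212*1024/9 = -53*4096/9 = -217088/9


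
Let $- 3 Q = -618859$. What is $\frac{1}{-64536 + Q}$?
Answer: $\frac{3}{425251} \approx 7.0547 \cdot 10^{-6}$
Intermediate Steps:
$Q = \frac{618859}{3}$ ($Q = \left(- \frac{1}{3}\right) \left(-618859\right) = \frac{618859}{3} \approx 2.0629 \cdot 10^{5}$)
$\frac{1}{-64536 + Q} = \frac{1}{-64536 + \frac{618859}{3}} = \frac{1}{\frac{425251}{3}} = \frac{3}{425251}$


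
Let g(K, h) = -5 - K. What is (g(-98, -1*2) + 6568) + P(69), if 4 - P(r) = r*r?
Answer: 1904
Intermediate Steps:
P(r) = 4 - r**2 (P(r) = 4 - r*r = 4 - r**2)
(g(-98, -1*2) + 6568) + P(69) = ((-5 - 1*(-98)) + 6568) + (4 - 1*69**2) = ((-5 + 98) + 6568) + (4 - 1*4761) = (93 + 6568) + (4 - 4761) = 6661 - 4757 = 1904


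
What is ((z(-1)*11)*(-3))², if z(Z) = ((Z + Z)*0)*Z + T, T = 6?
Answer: 39204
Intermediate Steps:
z(Z) = 6 (z(Z) = ((Z + Z)*0)*Z + 6 = ((2*Z)*0)*Z + 6 = 0*Z + 6 = 0 + 6 = 6)
((z(-1)*11)*(-3))² = ((6*11)*(-3))² = (66*(-3))² = (-198)² = 39204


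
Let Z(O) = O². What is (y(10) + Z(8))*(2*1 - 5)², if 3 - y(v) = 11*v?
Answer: -387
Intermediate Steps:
y(v) = 3 - 11*v
(y(10) + Z(8))*(2*1 - 5)² = ((3 - 11*10) + 8²)*(2*1 - 5)² = ((3 - 110) + 64)*(2 - 5)² = (-107 + 64)*(-3)² = -43*9 = -387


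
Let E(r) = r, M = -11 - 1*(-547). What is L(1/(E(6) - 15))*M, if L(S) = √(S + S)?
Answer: 536*I*√2/3 ≈ 252.67*I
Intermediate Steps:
M = 536 (M = -11 + 547 = 536)
L(S) = √2*√S (L(S) = √(2*S) = √2*√S)
L(1/(E(6) - 15))*M = (√2*√(1/(6 - 15)))*536 = (√2*√(1/(-9)))*536 = (√2*√(-⅑))*536 = (√2*(I/3))*536 = (I*√2/3)*536 = 536*I*√2/3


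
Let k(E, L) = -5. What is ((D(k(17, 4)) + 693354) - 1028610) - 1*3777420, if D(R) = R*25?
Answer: -4112801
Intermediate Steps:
D(R) = 25*R
((D(k(17, 4)) + 693354) - 1028610) - 1*3777420 = ((25*(-5) + 693354) - 1028610) - 1*3777420 = ((-125 + 693354) - 1028610) - 3777420 = (693229 - 1028610) - 3777420 = -335381 - 3777420 = -4112801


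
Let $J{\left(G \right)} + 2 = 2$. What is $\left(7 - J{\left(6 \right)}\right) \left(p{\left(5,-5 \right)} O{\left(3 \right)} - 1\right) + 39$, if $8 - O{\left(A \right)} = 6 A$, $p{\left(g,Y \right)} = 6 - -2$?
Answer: $-528$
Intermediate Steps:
$p{\left(g,Y \right)} = 8$ ($p{\left(g,Y \right)} = 6 + 2 = 8$)
$J{\left(G \right)} = 0$ ($J{\left(G \right)} = -2 + 2 = 0$)
$O{\left(A \right)} = 8 - 6 A$
$\left(7 - J{\left(6 \right)}\right) \left(p{\left(5,-5 \right)} O{\left(3 \right)} - 1\right) + 39 = \left(7 - 0\right) \left(8 \left(8 - 18\right) - 1\right) + 39 = \left(7 + 0\right) \left(8 \left(8 - 18\right) - 1\right) + 39 = 7 \left(8 \left(-10\right) - 1\right) + 39 = 7 \left(-80 - 1\right) + 39 = 7 \left(-81\right) + 39 = -567 + 39 = -528$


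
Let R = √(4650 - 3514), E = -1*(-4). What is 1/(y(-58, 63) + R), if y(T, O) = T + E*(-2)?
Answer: -33/1610 - √71/805 ≈ -0.030964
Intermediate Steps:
E = 4
R = 4*√71 (R = √1136 = 4*√71 ≈ 33.705)
y(T, O) = -8 + T (y(T, O) = T + 4*(-2) = T - 8 = -8 + T)
1/(y(-58, 63) + R) = 1/((-8 - 58) + 4*√71) = 1/(-66 + 4*√71)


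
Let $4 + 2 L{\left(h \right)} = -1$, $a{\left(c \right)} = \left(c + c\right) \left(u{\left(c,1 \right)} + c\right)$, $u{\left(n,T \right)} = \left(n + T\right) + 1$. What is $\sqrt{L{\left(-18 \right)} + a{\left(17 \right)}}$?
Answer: $\frac{\sqrt{4886}}{2} \approx 34.95$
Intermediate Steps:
$u{\left(n,T \right)} = 1 + T + n$ ($u{\left(n,T \right)} = \left(T + n\right) + 1 = 1 + T + n$)
$a{\left(c \right)} = 2 c \left(2 + 2 c\right)$ ($a{\left(c \right)} = \left(c + c\right) \left(\left(1 + 1 + c\right) + c\right) = 2 c \left(\left(2 + c\right) + c\right) = 2 c \left(2 + 2 c\right)$)
$L{\left(h \right)} = - \frac{5}{2}$ ($L{\left(h \right)} = -2 + \frac{1}{2} \left(-1\right) = -2 - \frac{1}{2} = - \frac{5}{2}$)
$\sqrt{L{\left(-18 \right)} + a{\left(17 \right)}} = \sqrt{- \frac{5}{2} + 4 \cdot 17 \left(1 + 17\right)} = \sqrt{- \frac{5}{2} + 4 \cdot 17 \cdot 18} = \sqrt{- \frac{5}{2} + 1224} = \sqrt{\frac{2443}{2}} = \frac{\sqrt{4886}}{2}$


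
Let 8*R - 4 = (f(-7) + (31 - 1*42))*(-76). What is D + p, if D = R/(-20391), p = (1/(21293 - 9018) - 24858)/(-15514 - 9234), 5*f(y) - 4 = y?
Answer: 2062772312623/2064804214900 ≈ 0.99902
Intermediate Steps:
f(y) = 4/5 + y/5
R = 1107/10 (R = 1/2 + (((4/5 + (1/5)*(-7)) + (31 - 1*42))*(-76))/8 = 1/2 + (((4/5 - 7/5) + (31 - 42))*(-76))/8 = 1/2 + ((-3/5 - 11)*(-76))/8 = 1/2 + (-58/5*(-76))/8 = 1/2 + (1/8)*(4408/5) = 1/2 + 551/5 = 1107/10 ≈ 110.70)
p = 305131949/303781700 (p = (1/12275 - 24858)/(-24748) = (1/12275 - 24858)*(-1/24748) = -305131949/12275*(-1/24748) = 305131949/303781700 ≈ 1.0044)
D = -369/67970 (D = (1107/10)/(-20391) = (1107/10)*(-1/20391) = -369/67970 ≈ -0.0054289)
D + p = -369/67970 + 305131949/303781700 = 2062772312623/2064804214900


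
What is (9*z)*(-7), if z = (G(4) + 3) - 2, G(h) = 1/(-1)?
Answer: 0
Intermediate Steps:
G(h) = -1
z = 0 (z = (-1 + 3) - 2 = 2 - 2 = 0)
(9*z)*(-7) = (9*0)*(-7) = 0*(-7) = 0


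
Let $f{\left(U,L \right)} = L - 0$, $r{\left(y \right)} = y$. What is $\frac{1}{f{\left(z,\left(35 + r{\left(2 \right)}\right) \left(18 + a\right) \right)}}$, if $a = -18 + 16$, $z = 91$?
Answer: $\frac{1}{592} \approx 0.0016892$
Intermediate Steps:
$a = -2$
$f{\left(U,L \right)} = L$ ($f{\left(U,L \right)} = L + 0 = L$)
$\frac{1}{f{\left(z,\left(35 + r{\left(2 \right)}\right) \left(18 + a\right) \right)}} = \frac{1}{\left(35 + 2\right) \left(18 - 2\right)} = \frac{1}{37 \cdot 16} = \frac{1}{592}$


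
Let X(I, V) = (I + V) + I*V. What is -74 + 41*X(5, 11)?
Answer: 2837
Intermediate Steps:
X(I, V) = I + V + I*V
-74 + 41*X(5, 11) = -74 + 41*(5 + 11 + 5*11) = -74 + 41*(5 + 11 + 55) = -74 + 41*71 = -74 + 2911 = 2837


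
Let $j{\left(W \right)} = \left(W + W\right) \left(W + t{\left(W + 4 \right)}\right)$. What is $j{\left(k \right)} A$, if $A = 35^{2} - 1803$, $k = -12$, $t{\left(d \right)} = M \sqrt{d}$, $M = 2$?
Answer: $-166464 + 55488 i \sqrt{2} \approx -1.6646 \cdot 10^{5} + 78472.0 i$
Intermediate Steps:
$t{\left(d \right)} = 2 \sqrt{d}$
$j{\left(W \right)} = 2 W \left(W + 2 \sqrt{4 + W}\right)$ ($j{\left(W \right)} = \left(W + W\right) \left(W + 2 \sqrt{W + 4}\right) = 2 W \left(W + 2 \sqrt{4 + W}\right)$)
$A = -578$ ($A = 1225 - 1803 = -578$)
$j{\left(k \right)} A = 2 \left(-12\right) \left(-12 + 2 \sqrt{4 - 12}\right) \left(-578\right) = 2 \left(-12\right) \left(-12 + 2 \sqrt{-8}\right) \left(-578\right) = 2 \left(-12\right) \left(-12 + 2 \cdot 2 i \sqrt{2}\right) \left(-578\right) = 2 \left(-12\right) \left(-12 + 4 i \sqrt{2}\right) \left(-578\right) = \left(288 - 96 i \sqrt{2}\right) \left(-578\right) = -166464 + 55488 i \sqrt{2}$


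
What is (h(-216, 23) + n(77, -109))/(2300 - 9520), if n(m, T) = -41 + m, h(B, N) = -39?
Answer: 3/7220 ≈ 0.00041551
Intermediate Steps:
(h(-216, 23) + n(77, -109))/(2300 - 9520) = (-39 + (-41 + 77))/(2300 - 9520) = (-39 + 36)/(-7220) = -3*(-1/7220) = 3/7220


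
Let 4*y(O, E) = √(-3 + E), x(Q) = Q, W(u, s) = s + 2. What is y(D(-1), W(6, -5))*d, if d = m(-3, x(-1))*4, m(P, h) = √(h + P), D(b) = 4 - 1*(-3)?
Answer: -2*√6 ≈ -4.8990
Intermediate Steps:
W(u, s) = 2 + s
D(b) = 7 (D(b) = 4 + 3 = 7)
m(P, h) = √(P + h)
y(O, E) = √(-3 + E)/4
d = 8*I (d = √(-3 - 1)*4 = √(-4)*4 = (2*I)*4 = 8*I ≈ 8.0*I)
y(D(-1), W(6, -5))*d = (√(-3 + (2 - 5))/4)*(8*I) = (√(-3 - 3)/4)*(8*I) = (√(-6)/4)*(8*I) = ((I*√6)/4)*(8*I) = (I*√6/4)*(8*I) = -2*√6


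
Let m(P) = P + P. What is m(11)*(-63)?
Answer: -1386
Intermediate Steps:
m(P) = 2*P
m(11)*(-63) = (2*11)*(-63) = 22*(-63) = -1386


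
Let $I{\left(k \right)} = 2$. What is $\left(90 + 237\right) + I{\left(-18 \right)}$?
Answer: $329$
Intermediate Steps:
$\left(90 + 237\right) + I{\left(-18 \right)} = \left(90 + 237\right) + 2 = 327 + 2 = 329$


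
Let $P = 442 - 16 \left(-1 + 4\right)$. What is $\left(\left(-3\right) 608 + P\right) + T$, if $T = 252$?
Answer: $-1178$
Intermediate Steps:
$P = 394$ ($P = 442 - 16 \cdot 3 = 442 - 48 = 394$)
$\left(\left(-3\right) 608 + P\right) + T = \left(\left(-3\right) 608 + 394\right) + 252 = \left(-1824 + 394\right) + 252 = -1430 + 252 = -1178$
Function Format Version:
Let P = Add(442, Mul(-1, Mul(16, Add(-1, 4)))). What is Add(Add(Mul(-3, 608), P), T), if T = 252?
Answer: -1178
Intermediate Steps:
P = 394 (P = Add(442, Mul(-1, Mul(16, 3))) = Add(442, Mul(-1, 48)) = Add(442, -48) = 394)
Add(Add(Mul(-3, 608), P), T) = Add(Add(Mul(-3, 608), 394), 252) = Add(Add(-1824, 394), 252) = Add(-1430, 252) = -1178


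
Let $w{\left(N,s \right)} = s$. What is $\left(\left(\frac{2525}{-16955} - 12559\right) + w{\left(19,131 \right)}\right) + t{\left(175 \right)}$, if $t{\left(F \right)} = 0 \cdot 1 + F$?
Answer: $- \frac{41550428}{3391} \approx -12253.0$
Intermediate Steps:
$t{\left(F \right)} = F$ ($t{\left(F \right)} = 0 + F = F$)
$\left(\left(\frac{2525}{-16955} - 12559\right) + w{\left(19,131 \right)}\right) + t{\left(175 \right)} = \left(\left(\frac{2525}{-16955} - 12559\right) + 131\right) + 175 = \left(\left(2525 \left(- \frac{1}{16955}\right) - 12559\right) + 131\right) + 175 = \left(\left(- \frac{505}{3391} - 12559\right) + 131\right) + 175 = \left(- \frac{42588074}{3391} + 131\right) + 175 = - \frac{42143853}{3391} + 175 = - \frac{41550428}{3391}$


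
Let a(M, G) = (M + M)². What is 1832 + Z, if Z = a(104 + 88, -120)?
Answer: 149288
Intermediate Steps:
a(M, G) = 4*M² (a(M, G) = (2*M)² = 4*M²)
Z = 147456 (Z = 4*(104 + 88)² = 4*192² = 4*36864 = 147456)
1832 + Z = 1832 + 147456 = 149288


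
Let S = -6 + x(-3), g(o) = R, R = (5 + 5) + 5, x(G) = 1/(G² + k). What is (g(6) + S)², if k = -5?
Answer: 1369/16 ≈ 85.563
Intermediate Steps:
x(G) = 1/(-5 + G²) (x(G) = 1/(G² - 5) = 1/(-5 + G²))
R = 15 (R = 10 + 5 = 15)
g(o) = 15
S = -23/4 (S = -6 + 1/(-5 + (-3)²) = -6 + 1/(-5 + 9) = -6 + 1/4 = -6 + ¼ = -23/4 ≈ -5.7500)
(g(6) + S)² = (15 - 23/4)² = (37/4)² = 1369/16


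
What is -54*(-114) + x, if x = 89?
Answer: 6245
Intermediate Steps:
-54*(-114) + x = -54*(-114) + 89 = 6156 + 89 = 6245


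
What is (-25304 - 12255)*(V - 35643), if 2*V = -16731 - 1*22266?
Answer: 4142119197/2 ≈ 2.0711e+9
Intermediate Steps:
V = -38997/2 (V = (-16731 - 1*22266)/2 = (-16731 - 22266)/2 = (½)*(-38997) = -38997/2 ≈ -19499.)
(-25304 - 12255)*(V - 35643) = (-25304 - 12255)*(-38997/2 - 35643) = -37559*(-110283/2) = 4142119197/2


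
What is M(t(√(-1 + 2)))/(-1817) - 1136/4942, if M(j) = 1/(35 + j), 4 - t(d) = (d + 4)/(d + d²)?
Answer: -75345030/327755911 ≈ -0.22988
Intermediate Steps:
t(d) = 4 - (4 + d)/(d + d²) (t(d) = 4 - (d + 4)/(d + d²) = 4 - (4 + d)/(d + d²))
M(t(√(-1 + 2)))/(-1817) - 1136/4942 = 1/((35 + (-4 + 3*√(-1 + 2) + 4*(√(-1 + 2))²)/((√(-1 + 2))*(1 + √(-1 + 2))))*(-1817)) - 1136/4942 = -1/1817/(35 + (-4 + 3*√1 + 4*(√1)²)/((√1)*(1 + √1))) - 1136*1/4942 = -1/1817/(35 + (-4 + 3*1 + 4*1²)/(1*(1 + 1))) - 568/2471 = -1/1817/(35 + 1*(-4 + 3 + 4*1)/2) - 568/2471 = -1/1817/(35 + 1*(½)*(-4 + 3 + 4)) - 568/2471 = -1/1817/(35 + 1*(½)*3) - 568/2471 = -1/1817/(35 + 3/2) - 568/2471 = -1/1817/(73/2) - 568/2471 = (2/73)*(-1/1817) - 568/2471 = -2/132641 - 568/2471 = -75345030/327755911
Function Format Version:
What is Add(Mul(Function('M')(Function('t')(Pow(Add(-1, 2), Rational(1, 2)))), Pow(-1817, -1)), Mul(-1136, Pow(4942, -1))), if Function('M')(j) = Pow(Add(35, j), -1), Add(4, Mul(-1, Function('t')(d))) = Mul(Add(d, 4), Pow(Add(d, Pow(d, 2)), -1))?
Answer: Rational(-75345030, 327755911) ≈ -0.22988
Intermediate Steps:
Function('t')(d) = Add(4, Mul(-1, Pow(Add(d, Pow(d, 2)), -1), Add(4, d))) (Function('t')(d) = Add(4, Mul(-1, Mul(Add(d, 4), Pow(Add(d, Pow(d, 2)), -1)))) = Add(4, Mul(-1, Mul(Add(4, d), Pow(Add(d, Pow(d, 2)), -1)))) = Add(4, Mul(-1, Mul(Pow(Add(d, Pow(d, 2)), -1), Add(4, d)))) = Add(4, Mul(-1, Pow(Add(d, Pow(d, 2)), -1), Add(4, d))))
Add(Mul(Function('M')(Function('t')(Pow(Add(-1, 2), Rational(1, 2)))), Pow(-1817, -1)), Mul(-1136, Pow(4942, -1))) = Add(Mul(Pow(Add(35, Mul(Pow(Pow(Add(-1, 2), Rational(1, 2)), -1), Pow(Add(1, Pow(Add(-1, 2), Rational(1, 2))), -1), Add(-4, Mul(3, Pow(Add(-1, 2), Rational(1, 2))), Mul(4, Pow(Pow(Add(-1, 2), Rational(1, 2)), 2))))), -1), Pow(-1817, -1)), Mul(-1136, Pow(4942, -1))) = Add(Mul(Pow(Add(35, Mul(Pow(Pow(1, Rational(1, 2)), -1), Pow(Add(1, Pow(1, Rational(1, 2))), -1), Add(-4, Mul(3, Pow(1, Rational(1, 2))), Mul(4, Pow(Pow(1, Rational(1, 2)), 2))))), -1), Rational(-1, 1817)), Mul(-1136, Rational(1, 4942))) = Add(Mul(Pow(Add(35, Mul(Pow(1, -1), Pow(Add(1, 1), -1), Add(-4, Mul(3, 1), Mul(4, Pow(1, 2))))), -1), Rational(-1, 1817)), Rational(-568, 2471)) = Add(Mul(Pow(Add(35, Mul(1, Pow(2, -1), Add(-4, 3, Mul(4, 1)))), -1), Rational(-1, 1817)), Rational(-568, 2471)) = Add(Mul(Pow(Add(35, Mul(1, Rational(1, 2), Add(-4, 3, 4))), -1), Rational(-1, 1817)), Rational(-568, 2471)) = Add(Mul(Pow(Add(35, Mul(1, Rational(1, 2), 3)), -1), Rational(-1, 1817)), Rational(-568, 2471)) = Add(Mul(Pow(Add(35, Rational(3, 2)), -1), Rational(-1, 1817)), Rational(-568, 2471)) = Add(Mul(Pow(Rational(73, 2), -1), Rational(-1, 1817)), Rational(-568, 2471)) = Add(Mul(Rational(2, 73), Rational(-1, 1817)), Rational(-568, 2471)) = Add(Rational(-2, 132641), Rational(-568, 2471)) = Rational(-75345030, 327755911)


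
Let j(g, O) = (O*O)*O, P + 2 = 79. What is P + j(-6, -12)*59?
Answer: -101875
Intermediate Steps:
P = 77 (P = -2 + 79 = 77)
j(g, O) = O³ (j(g, O) = O²*O = O³)
P + j(-6, -12)*59 = 77 + (-12)³*59 = 77 - 1728*59 = 77 - 101952 = -101875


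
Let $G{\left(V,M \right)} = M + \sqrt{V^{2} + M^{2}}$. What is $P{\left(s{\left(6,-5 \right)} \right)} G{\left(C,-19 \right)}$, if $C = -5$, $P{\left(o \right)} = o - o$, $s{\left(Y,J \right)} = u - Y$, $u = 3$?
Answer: $0$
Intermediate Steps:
$s{\left(Y,J \right)} = 3 - Y$
$P{\left(o \right)} = 0$
$G{\left(V,M \right)} = M + \sqrt{M^{2} + V^{2}}$
$P{\left(s{\left(6,-5 \right)} \right)} G{\left(C,-19 \right)} = 0 \left(-19 + \sqrt{\left(-19\right)^{2} + \left(-5\right)^{2}}\right) = 0 \left(-19 + \sqrt{361 + 25}\right) = 0 \left(-19 + \sqrt{386}\right) = 0$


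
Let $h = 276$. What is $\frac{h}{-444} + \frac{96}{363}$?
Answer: $- \frac{1599}{4477} \approx -0.35716$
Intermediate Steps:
$\frac{h}{-444} + \frac{96}{363} = \frac{276}{-444} + \frac{96}{363} = 276 \left(- \frac{1}{444}\right) + 96 \cdot \frac{1}{363} = - \frac{23}{37} + \frac{32}{121} = - \frac{1599}{4477}$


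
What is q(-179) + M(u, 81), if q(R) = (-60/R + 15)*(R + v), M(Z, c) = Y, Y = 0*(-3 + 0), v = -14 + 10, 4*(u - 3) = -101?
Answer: -502335/179 ≈ -2806.3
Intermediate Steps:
u = -89/4 (u = 3 + (¼)*(-101) = 3 - 101/4 = -89/4 ≈ -22.250)
v = -4
Y = 0 (Y = 0*(-3) = 0)
M(Z, c) = 0
q(R) = (-4 + R)*(15 - 60/R) (q(R) = (-60/R + 15)*(R - 4) = (15 - 60/R)*(-4 + R) = (-4 + R)*(15 - 60/R))
q(-179) + M(u, 81) = (-120 + 15*(-179) + 240/(-179)) + 0 = (-120 - 2685 + 240*(-1/179)) + 0 = (-120 - 2685 - 240/179) + 0 = -502335/179 + 0 = -502335/179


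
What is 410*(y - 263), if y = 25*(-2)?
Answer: -128330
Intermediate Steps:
y = -50
410*(y - 263) = 410*(-50 - 263) = 410*(-313) = -128330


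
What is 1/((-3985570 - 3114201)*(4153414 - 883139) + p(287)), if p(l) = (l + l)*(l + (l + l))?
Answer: -1/23218203112811 ≈ -4.3070e-14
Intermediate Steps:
p(l) = 6*l² (p(l) = (2*l)*(l + 2*l) = (2*l)*(3*l) = 6*l²)
1/((-3985570 - 3114201)*(4153414 - 883139) + p(287)) = 1/((-3985570 - 3114201)*(4153414 - 883139) + 6*287²) = 1/(-7099771*3270275 + 6*82369) = 1/(-23218203607025 + 494214) = 1/(-23218203112811) = -1/23218203112811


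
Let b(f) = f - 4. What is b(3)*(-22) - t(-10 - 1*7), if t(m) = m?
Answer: 39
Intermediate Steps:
b(f) = -4 + f
b(3)*(-22) - t(-10 - 1*7) = (-4 + 3)*(-22) - (-10 - 1*7) = -1*(-22) - (-10 - 7) = 22 - 1*(-17) = 22 + 17 = 39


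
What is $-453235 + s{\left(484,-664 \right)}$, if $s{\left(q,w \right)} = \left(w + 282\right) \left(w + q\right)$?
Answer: $-384475$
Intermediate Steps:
$s{\left(q,w \right)} = \left(282 + w\right) \left(q + w\right)$
$-453235 + s{\left(484,-664 \right)} = -453235 + \left(\left(-664\right)^{2} + 282 \cdot 484 + 282 \left(-664\right) + 484 \left(-664\right)\right) = -453235 + \left(440896 + 136488 - 187248 - 321376\right) = -453235 + 68760 = -384475$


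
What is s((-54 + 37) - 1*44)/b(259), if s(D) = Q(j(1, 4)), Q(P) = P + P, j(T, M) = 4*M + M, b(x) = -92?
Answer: -10/23 ≈ -0.43478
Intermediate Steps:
j(T, M) = 5*M
Q(P) = 2*P
s(D) = 40 (s(D) = 2*(5*4) = 2*20 = 40)
s((-54 + 37) - 1*44)/b(259) = 40/(-92) = 40*(-1/92) = -10/23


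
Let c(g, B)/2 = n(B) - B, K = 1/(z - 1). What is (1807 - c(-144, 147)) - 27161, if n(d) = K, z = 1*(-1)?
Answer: -25059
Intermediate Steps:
z = -1
K = -1/2 (K = 1/(-1 - 1) = 1/(-2) = -1/2 ≈ -0.50000)
n(d) = -1/2
c(g, B) = -1 - 2*B (c(g, B) = 2*(-1/2 - B) = -1 - 2*B)
(1807 - c(-144, 147)) - 27161 = (1807 - (-1 - 2*147)) - 27161 = (1807 - (-1 - 294)) - 27161 = (1807 - 1*(-295)) - 27161 = (1807 + 295) - 27161 = 2102 - 27161 = -25059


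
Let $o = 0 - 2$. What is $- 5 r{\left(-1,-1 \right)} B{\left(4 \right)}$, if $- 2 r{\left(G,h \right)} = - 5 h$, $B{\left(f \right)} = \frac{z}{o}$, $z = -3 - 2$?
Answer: $\frac{125}{4} \approx 31.25$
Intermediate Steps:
$z = -5$ ($z = -3 - 2 = -5$)
$o = -2$
$B{\left(f \right)} = \frac{5}{2}$ ($B{\left(f \right)} = - \frac{5}{-2} = \left(-5\right) \left(- \frac{1}{2}\right) = \frac{5}{2}$)
$r{\left(G,h \right)} = \frac{5 h}{2}$ ($r{\left(G,h \right)} = - \frac{\left(-5\right) h}{2} = \frac{5 h}{2}$)
$- 5 r{\left(-1,-1 \right)} B{\left(4 \right)} = - 5 \cdot \frac{5}{2} \left(-1\right) \frac{5}{2} = - 5 \left(\left(- \frac{5}{2}\right) \frac{5}{2}\right) = \left(-5\right) \left(- \frac{25}{4}\right) = \frac{125}{4}$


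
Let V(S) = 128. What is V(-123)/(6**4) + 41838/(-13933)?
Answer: -3277414/1128573 ≈ -2.9040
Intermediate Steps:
V(-123)/(6**4) + 41838/(-13933) = 128/(6**4) + 41838/(-13933) = 128/1296 + 41838*(-1/13933) = 128*(1/1296) - 41838/13933 = 8/81 - 41838/13933 = -3277414/1128573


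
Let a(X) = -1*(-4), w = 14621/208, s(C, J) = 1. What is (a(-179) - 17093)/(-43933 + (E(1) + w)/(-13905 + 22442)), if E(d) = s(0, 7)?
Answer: 30344868944/78011637539 ≈ 0.38898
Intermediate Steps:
E(d) = 1
w = 14621/208 (w = 14621*(1/208) = 14621/208 ≈ 70.293)
a(X) = 4
(a(-179) - 17093)/(-43933 + (E(1) + w)/(-13905 + 22442)) = (4 - 17093)/(-43933 + (1 + 14621/208)/(-13905 + 22442)) = -17089/(-43933 + (14829/208)/8537) = -17089/(-43933 + (14829/208)*(1/8537)) = -17089/(-43933 + 14829/1775696) = -17089/(-78011637539/1775696) = -17089*(-1775696/78011637539) = 30344868944/78011637539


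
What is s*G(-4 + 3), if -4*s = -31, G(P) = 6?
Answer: 93/2 ≈ 46.500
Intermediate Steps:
s = 31/4 (s = -1/4*(-31) = 31/4 ≈ 7.7500)
s*G(-4 + 3) = (31/4)*6 = 93/2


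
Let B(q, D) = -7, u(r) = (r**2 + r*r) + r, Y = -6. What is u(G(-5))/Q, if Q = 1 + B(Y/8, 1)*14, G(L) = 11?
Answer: -253/97 ≈ -2.6082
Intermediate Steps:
u(r) = r + 2*r**2 (u(r) = (r**2 + r**2) + r = 2*r**2 + r = r + 2*r**2)
Q = -97 (Q = 1 - 7*14 = 1 - 98 = -97)
u(G(-5))/Q = (11*(1 + 2*11))/(-97) = (11*(1 + 22))*(-1/97) = (11*23)*(-1/97) = 253*(-1/97) = -253/97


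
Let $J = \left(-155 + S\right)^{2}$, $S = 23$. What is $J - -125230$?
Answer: $142654$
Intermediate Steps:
$J = 17424$ ($J = \left(-155 + 23\right)^{2} = \left(-132\right)^{2} = 17424$)
$J - -125230 = 17424 - -125230 = 17424 + 125230 = 142654$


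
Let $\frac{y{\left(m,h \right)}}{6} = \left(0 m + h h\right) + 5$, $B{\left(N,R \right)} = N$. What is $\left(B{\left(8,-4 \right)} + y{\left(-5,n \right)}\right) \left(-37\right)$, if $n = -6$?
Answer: $-9398$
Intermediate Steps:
$y{\left(m,h \right)} = 30 + 6 h^{2}$ ($y{\left(m,h \right)} = 6 \left(\left(0 m + h h\right) + 5\right) = 6 \left(\left(0 + h^{2}\right) + 5\right) = 6 \left(h^{2} + 5\right) = 6 \left(5 + h^{2}\right) = 30 + 6 h^{2}$)
$\left(B{\left(8,-4 \right)} + y{\left(-5,n \right)}\right) \left(-37\right) = \left(8 + \left(30 + 6 \left(-6\right)^{2}\right)\right) \left(-37\right) = \left(8 + \left(30 + 6 \cdot 36\right)\right) \left(-37\right) = \left(8 + \left(30 + 216\right)\right) \left(-37\right) = \left(8 + 246\right) \left(-37\right) = 254 \left(-37\right) = -9398$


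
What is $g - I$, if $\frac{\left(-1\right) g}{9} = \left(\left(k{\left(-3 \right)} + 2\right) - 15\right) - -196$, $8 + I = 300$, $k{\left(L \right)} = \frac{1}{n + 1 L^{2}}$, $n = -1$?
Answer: $- \frac{15521}{8} \approx -1940.1$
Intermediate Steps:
$k{\left(L \right)} = \frac{1}{-1 + L^{2}}$ ($k{\left(L \right)} = \frac{1}{-1 + 1 L^{2}} = \frac{1}{-1 + L^{2}}$)
$I = 292$ ($I = -8 + 300 = 292$)
$g = - \frac{13185}{8}$ ($g = - 9 \left(\left(\left(\frac{1}{-1 + \left(-3\right)^{2}} + 2\right) - 15\right) - -196\right) = - 9 \left(\left(\left(\frac{1}{-1 + 9} + 2\right) - 15\right) + 196\right) = - 9 \left(\left(\left(\frac{1}{8} + 2\right) - 15\right) + 196\right) = - 9 \left(\left(\frac{17}{8} - 15\right) + 196\right) = - 9 \left(- \frac{103}{8} + 196\right) = \left(-9\right) \frac{1465}{8} = - \frac{13185}{8} \approx -1648.1$)
$g - I = - \frac{13185}{8} - 292 = - \frac{15521}{8}$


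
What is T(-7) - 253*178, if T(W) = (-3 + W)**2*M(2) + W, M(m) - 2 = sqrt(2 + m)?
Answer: -44641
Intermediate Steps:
M(m) = 2 + sqrt(2 + m)
T(W) = W + 4*(-3 + W)**2 (T(W) = (-3 + W)**2*(2 + sqrt(2 + 2)) + W = (-3 + W)**2*(2 + sqrt(4)) + W = (-3 + W)**2*(2 + 2) + W = (-3 + W)**2*4 + W = 4*(-3 + W)**2 + W = W + 4*(-3 + W)**2)
T(-7) - 253*178 = (-7 + 4*(-3 - 7)**2) - 253*178 = (-7 + 4*(-10)**2) - 45034 = (-7 + 4*100) - 45034 = (-7 + 400) - 45034 = 393 - 45034 = -44641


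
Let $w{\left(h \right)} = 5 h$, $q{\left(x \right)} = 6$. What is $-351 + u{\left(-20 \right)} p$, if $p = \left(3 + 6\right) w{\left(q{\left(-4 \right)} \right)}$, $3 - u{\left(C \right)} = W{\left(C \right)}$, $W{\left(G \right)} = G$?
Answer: $5859$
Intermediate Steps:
$u{\left(C \right)} = 3 - C$
$p = 270$ ($p = \left(3 + 6\right) 5 \cdot 6 = 9 \cdot 30 = 270$)
$-351 + u{\left(-20 \right)} p = -351 + \left(3 - -20\right) 270 = -351 + \left(3 + 20\right) 270 = -351 + 23 \cdot 270 = -351 + 6210 = 5859$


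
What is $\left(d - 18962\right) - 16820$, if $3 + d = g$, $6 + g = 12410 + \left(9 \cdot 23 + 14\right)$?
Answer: $-23160$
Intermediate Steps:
$g = 12625$ ($g = -6 + \left(12410 + \left(9 \cdot 23 + 14\right)\right) = -6 + \left(12410 + \left(207 + 14\right)\right) = -6 + \left(12410 + 221\right) = -6 + 12631 = 12625$)
$d = 12622$ ($d = -3 + 12625 = 12622$)
$\left(d - 18962\right) - 16820 = \left(12622 - 18962\right) - 16820 = -6340 - 16820 = -23160$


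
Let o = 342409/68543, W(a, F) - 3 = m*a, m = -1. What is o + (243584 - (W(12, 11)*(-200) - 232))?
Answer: 16588845097/68543 ≈ 2.4202e+5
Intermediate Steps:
W(a, F) = 3 - a
o = 342409/68543 (o = 342409*(1/68543) = 342409/68543 ≈ 4.9955)
o + (243584 - (W(12, 11)*(-200) - 232)) = 342409/68543 + (243584 - ((3 - 1*12)*(-200) - 232)) = 342409/68543 + (243584 - ((3 - 12)*(-200) - 232)) = 342409/68543 + (243584 - (-9*(-200) - 232)) = 342409/68543 + (243584 - (1800 - 232)) = 342409/68543 + (243584 - 1*1568) = 342409/68543 + (243584 - 1568) = 342409/68543 + 242016 = 16588845097/68543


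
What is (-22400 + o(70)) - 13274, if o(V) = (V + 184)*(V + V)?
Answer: -114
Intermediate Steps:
o(V) = 2*V*(184 + V) (o(V) = (184 + V)*(2*V) = 2*V*(184 + V))
(-22400 + o(70)) - 13274 = (-22400 + 2*70*(184 + 70)) - 13274 = (-22400 + 2*70*254) - 13274 = (-22400 + 35560) - 13274 = 13160 - 13274 = -114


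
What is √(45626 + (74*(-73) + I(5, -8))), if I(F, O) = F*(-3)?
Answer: √40209 ≈ 200.52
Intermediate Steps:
I(F, O) = -3*F
√(45626 + (74*(-73) + I(5, -8))) = √(45626 + (74*(-73) - 3*5)) = √(45626 + (-5402 - 15)) = √(45626 - 5417) = √40209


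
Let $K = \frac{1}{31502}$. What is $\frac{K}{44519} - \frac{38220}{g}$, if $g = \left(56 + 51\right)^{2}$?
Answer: $- \frac{53601162690911}{16056507372562} \approx -3.3383$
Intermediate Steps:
$K = \frac{1}{31502} \approx 3.1744 \cdot 10^{-5}$
$g = 11449$ ($g = 107^{2} = 11449$)
$\frac{K}{44519} - \frac{38220}{g} = \frac{1}{31502 \cdot 44519} - \frac{38220}{11449} = \frac{1}{31502} \cdot \frac{1}{44519} - \frac{38220}{11449} = \frac{1}{1402437538} - \frac{38220}{11449} = - \frac{53601162690911}{16056507372562}$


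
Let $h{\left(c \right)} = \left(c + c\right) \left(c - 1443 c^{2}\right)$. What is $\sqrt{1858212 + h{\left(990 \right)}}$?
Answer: $6 i \sqrt{77785530433} \approx 1.6734 \cdot 10^{6} i$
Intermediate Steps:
$h{\left(c \right)} = 2 c \left(c - 1443 c^{2}\right)$
$\sqrt{1858212 + h{\left(990 \right)}} = \sqrt{1858212 + 990^{2} \left(2 - 2857140\right)} = \sqrt{1858212 + 980100 \left(2 - 2857140\right)} = \sqrt{1858212 + 980100 \left(-2857138\right)} = \sqrt{1858212 - 2800280953800} = \sqrt{-2800279095588} = 6 i \sqrt{77785530433}$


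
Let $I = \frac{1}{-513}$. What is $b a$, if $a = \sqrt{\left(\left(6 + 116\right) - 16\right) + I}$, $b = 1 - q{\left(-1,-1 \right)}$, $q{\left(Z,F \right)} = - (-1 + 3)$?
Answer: $\frac{\sqrt{3099489}}{57} \approx 30.887$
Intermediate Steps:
$q{\left(Z,F \right)} = -2$ ($q{\left(Z,F \right)} = \left(-1\right) 2 = -2$)
$I = - \frac{1}{513} \approx -0.0019493$
$b = 3$ ($b = 1 - -2 = 1 + 2 = 3$)
$a = \frac{\sqrt{3099489}}{171}$ ($a = \sqrt{\left(\left(6 + 116\right) - 16\right) - \frac{1}{513}} = \sqrt{\left(122 - 16\right) - \frac{1}{513}} = \sqrt{106 - \frac{1}{513}} = \sqrt{\frac{54377}{513}} = \frac{\sqrt{3099489}}{171} \approx 10.296$)
$b a = 3 \frac{\sqrt{3099489}}{171} = \frac{\sqrt{3099489}}{57}$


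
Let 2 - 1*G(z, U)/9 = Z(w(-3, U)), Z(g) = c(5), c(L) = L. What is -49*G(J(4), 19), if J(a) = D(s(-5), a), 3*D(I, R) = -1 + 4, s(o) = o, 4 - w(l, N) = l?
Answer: 1323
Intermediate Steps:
w(l, N) = 4 - l
D(I, R) = 1 (D(I, R) = (-1 + 4)/3 = (1/3)*3 = 1)
Z(g) = 5
J(a) = 1
G(z, U) = -27 (G(z, U) = 18 - 9*5 = 18 - 45 = -27)
-49*G(J(4), 19) = -49*(-27) = 1323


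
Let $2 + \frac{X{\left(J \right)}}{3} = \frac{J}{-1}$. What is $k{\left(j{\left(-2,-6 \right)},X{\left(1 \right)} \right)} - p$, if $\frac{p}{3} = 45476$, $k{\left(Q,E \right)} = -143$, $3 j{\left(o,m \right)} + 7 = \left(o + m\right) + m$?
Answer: $-136571$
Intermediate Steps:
$X{\left(J \right)} = -6 - 3 J$ ($X{\left(J \right)} = -6 + 3 \frac{J}{-1} = -6 + 3 J \left(-1\right) = -6 + 3 \left(- J\right) = -6 - 3 J$)
$j{\left(o,m \right)} = - \frac{7}{3} + \frac{o}{3} + \frac{2 m}{3}$ ($j{\left(o,m \right)} = - \frac{7}{3} + \frac{\left(o + m\right) + m}{3} = - \frac{7}{3} + \frac{\left(m + o\right) + m}{3} = - \frac{7}{3} + \frac{o + 2 m}{3} = - \frac{7}{3} + \left(\frac{o}{3} + \frac{2 m}{3}\right) = - \frac{7}{3} + \frac{o}{3} + \frac{2 m}{3}$)
$p = 136428$ ($p = 3 \cdot 45476 = 136428$)
$k{\left(j{\left(-2,-6 \right)},X{\left(1 \right)} \right)} - p = -143 - 136428 = -136571$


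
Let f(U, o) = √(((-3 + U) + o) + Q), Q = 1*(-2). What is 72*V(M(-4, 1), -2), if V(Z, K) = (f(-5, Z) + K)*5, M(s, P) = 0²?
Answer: -720 + 360*I*√10 ≈ -720.0 + 1138.4*I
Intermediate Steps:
Q = -2
f(U, o) = √(-5 + U + o) (f(U, o) = √(((-3 + U) + o) - 2) = √((-3 + U + o) - 2) = √(-5 + U + o))
M(s, P) = 0
V(Z, K) = 5*K + 5*√(-10 + Z) (V(Z, K) = (√(-5 - 5 + Z) + K)*5 = (√(-10 + Z) + K)*5 = (K + √(-10 + Z))*5 = 5*K + 5*√(-10 + Z))
72*V(M(-4, 1), -2) = 72*(5*(-2) + 5*√(-10 + 0)) = 72*(-10 + 5*√(-10)) = 72*(-10 + 5*(I*√10)) = 72*(-10 + 5*I*√10) = -720 + 360*I*√10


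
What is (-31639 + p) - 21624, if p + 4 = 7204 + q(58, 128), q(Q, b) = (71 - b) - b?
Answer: -46248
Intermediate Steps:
q(Q, b) = 71 - 2*b
p = 7015 (p = -4 + (7204 + (71 - 2*128)) = -4 + (7204 + (71 - 256)) = -4 + (7204 - 185) = -4 + 7019 = 7015)
(-31639 + p) - 21624 = (-31639 + 7015) - 21624 = -24624 - 21624 = -46248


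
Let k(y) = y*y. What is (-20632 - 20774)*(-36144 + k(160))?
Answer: 436584864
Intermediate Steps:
k(y) = y**2
(-20632 - 20774)*(-36144 + k(160)) = (-20632 - 20774)*(-36144 + 160**2) = -41406*(-36144 + 25600) = -41406*(-10544) = 436584864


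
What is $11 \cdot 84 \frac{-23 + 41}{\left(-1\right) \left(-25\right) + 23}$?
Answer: $\frac{693}{2} \approx 346.5$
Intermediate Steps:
$11 \cdot 84 \frac{-23 + 41}{\left(-1\right) \left(-25\right) + 23} = 924 \frac{18}{25 + 23} = 924 \cdot \frac{18}{48} = 924 \cdot 18 \cdot \frac{1}{48} = 924 \cdot \frac{3}{8} = \frac{693}{2}$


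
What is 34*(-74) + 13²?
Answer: -2347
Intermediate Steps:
34*(-74) + 13² = -2516 + 169 = -2347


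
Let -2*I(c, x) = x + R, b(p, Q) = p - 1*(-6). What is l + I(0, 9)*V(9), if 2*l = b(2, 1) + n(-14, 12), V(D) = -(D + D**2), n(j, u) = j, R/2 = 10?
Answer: 1302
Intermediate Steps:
R = 20 (R = 2*10 = 20)
b(p, Q) = 6 + p (b(p, Q) = p + 6 = 6 + p)
V(D) = -D - D**2
I(c, x) = -10 - x/2 (I(c, x) = -(x + 20)/2 = -(20 + x)/2 = -10 - x/2)
l = -3 (l = ((6 + 2) - 14)/2 = (8 - 14)/2 = (1/2)*(-6) = -3)
l + I(0, 9)*V(9) = -3 + (-10 - 1/2*9)*(-1*9*(1 + 9)) = -3 + (-10 - 9/2)*(-1*9*10) = -3 - 29/2*(-90) = -3 + 1305 = 1302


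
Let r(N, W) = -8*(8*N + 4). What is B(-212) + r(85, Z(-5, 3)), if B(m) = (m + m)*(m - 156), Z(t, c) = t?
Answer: 150560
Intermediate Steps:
r(N, W) = -32 - 64*N (r(N, W) = -8*(4 + 8*N) = -32 - 64*N)
B(m) = 2*m*(-156 + m) (B(m) = (2*m)*(-156 + m) = 2*m*(-156 + m))
B(-212) + r(85, Z(-5, 3)) = 2*(-212)*(-156 - 212) + (-32 - 64*85) = 2*(-212)*(-368) + (-32 - 5440) = 156032 - 5472 = 150560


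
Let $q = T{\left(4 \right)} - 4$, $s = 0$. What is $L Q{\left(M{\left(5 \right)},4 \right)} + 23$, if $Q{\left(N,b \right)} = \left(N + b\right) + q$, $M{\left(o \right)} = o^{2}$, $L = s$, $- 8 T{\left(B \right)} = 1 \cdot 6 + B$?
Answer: $23$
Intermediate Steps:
$T{\left(B \right)} = - \frac{3}{4} - \frac{B}{8}$ ($T{\left(B \right)} = - \frac{1 \cdot 6 + B}{8} = - \frac{6 + B}{8} = - \frac{3}{4} - \frac{B}{8}$)
$L = 0$
$q = - \frac{21}{4}$ ($q = \left(- \frac{3}{4} - \frac{1}{2}\right) - 4 = - \frac{5}{4} - 4 = - \frac{21}{4} \approx -5.25$)
$Q{\left(N,b \right)} = - \frac{21}{4} + N + b$ ($Q{\left(N,b \right)} = \left(N + b\right) - \frac{21}{4} = - \frac{21}{4} + N + b$)
$L Q{\left(M{\left(5 \right)},4 \right)} + 23 = 0 \left(- \frac{21}{4} + 5^{2} + 4\right) + 23 = 0 \left(- \frac{21}{4} + 25 + 4\right) + 23 = 0 \cdot \frac{95}{4} + 23 = 0 + 23 = 23$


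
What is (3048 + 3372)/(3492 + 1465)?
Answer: 6420/4957 ≈ 1.2951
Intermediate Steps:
(3048 + 3372)/(3492 + 1465) = 6420/4957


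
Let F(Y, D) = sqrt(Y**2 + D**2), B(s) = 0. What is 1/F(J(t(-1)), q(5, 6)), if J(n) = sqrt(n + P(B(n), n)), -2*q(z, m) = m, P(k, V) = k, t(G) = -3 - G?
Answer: sqrt(7)/7 ≈ 0.37796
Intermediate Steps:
q(z, m) = -m/2
J(n) = sqrt(n) (J(n) = sqrt(n + 0) = sqrt(n))
F(Y, D) = sqrt(D**2 + Y**2)
1/F(J(t(-1)), q(5, 6)) = 1/(sqrt((-1/2*6)**2 + (sqrt(-3 - 1*(-1)))**2)) = 1/(sqrt((-3)**2 + (sqrt(-3 + 1))**2)) = 1/(sqrt(9 + (sqrt(-2))**2)) = 1/(sqrt(9 + (I*sqrt(2))**2)) = 1/(sqrt(9 - 2)) = 1/(sqrt(7)) = sqrt(7)/7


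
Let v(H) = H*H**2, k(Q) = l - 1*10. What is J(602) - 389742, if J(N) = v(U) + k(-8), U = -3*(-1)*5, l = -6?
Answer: -386383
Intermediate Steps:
U = 15 (U = 3*5 = 15)
k(Q) = -16 (k(Q) = -6 - 1*10 = -6 - 10 = -16)
v(H) = H**3
J(N) = 3359 (J(N) = 15**3 - 16 = 3375 - 16 = 3359)
J(602) - 389742 = 3359 - 389742 = -386383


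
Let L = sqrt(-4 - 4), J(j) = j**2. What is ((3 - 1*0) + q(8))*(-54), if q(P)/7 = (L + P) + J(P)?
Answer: -27378 - 756*I*sqrt(2) ≈ -27378.0 - 1069.1*I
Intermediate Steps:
L = 2*I*sqrt(2) (L = sqrt(-8) = 2*I*sqrt(2) ≈ 2.8284*I)
q(P) = 7*P + 7*P**2 + 14*I*sqrt(2) (q(P) = 7*((2*I*sqrt(2) + P) + P**2) = 7*((P + 2*I*sqrt(2)) + P**2) = 7*(P + P**2 + 2*I*sqrt(2)) = 7*P + 7*P**2 + 14*I*sqrt(2))
((3 - 1*0) + q(8))*(-54) = ((3 - 1*0) + (7*8 + 7*8**2 + 14*I*sqrt(2)))*(-54) = ((3 + 0) + (56 + 7*64 + 14*I*sqrt(2)))*(-54) = (3 + (56 + 448 + 14*I*sqrt(2)))*(-54) = (3 + (504 + 14*I*sqrt(2)))*(-54) = (507 + 14*I*sqrt(2))*(-54) = -27378 - 756*I*sqrt(2)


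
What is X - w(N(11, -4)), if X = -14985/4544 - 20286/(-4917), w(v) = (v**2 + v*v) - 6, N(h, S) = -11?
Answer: -1751471263/7447616 ≈ -235.17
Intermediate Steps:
w(v) = -6 + 2*v**2 (w(v) = (v**2 + v**2) - 6 = 2*v**2 - 6 = -6 + 2*v**2)
X = 6166113/7447616 (X = -14985*1/4544 - 20286*(-1/4917) = -14985/4544 + 6762/1639 = 6166113/7447616 ≈ 0.82793)
X - w(N(11, -4)) = 6166113/7447616 - (-6 + 2*(-11)**2) = 6166113/7447616 - (-6 + 2*121) = 6166113/7447616 - (-6 + 242) = 6166113/7447616 - 1*236 = 6166113/7447616 - 236 = -1751471263/7447616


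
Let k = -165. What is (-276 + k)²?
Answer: 194481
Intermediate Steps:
(-276 + k)² = (-276 - 165)² = (-441)² = 194481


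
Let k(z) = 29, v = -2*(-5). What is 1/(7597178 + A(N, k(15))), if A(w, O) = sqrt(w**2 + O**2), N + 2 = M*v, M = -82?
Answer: 7597178/57717112887159 - 5*sqrt(27061)/57717112887159 ≈ 1.3161e-7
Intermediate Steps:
v = 10
N = -822 (N = -2 - 82*10 = -2 - 820 = -822)
A(w, O) = sqrt(O**2 + w**2)
1/(7597178 + A(N, k(15))) = 1/(7597178 + sqrt(29**2 + (-822)**2)) = 1/(7597178 + sqrt(841 + 675684)) = 1/(7597178 + sqrt(676525)) = 1/(7597178 + 5*sqrt(27061))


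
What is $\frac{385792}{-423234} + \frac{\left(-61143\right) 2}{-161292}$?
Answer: $- \frac{872464195}{5688688194} \approx -0.15337$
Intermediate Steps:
$\frac{385792}{-423234} + \frac{\left(-61143\right) 2}{-161292} = 385792 \left(- \frac{1}{423234}\right) - - \frac{20381}{26882} = - \frac{192896}{211617} + \frac{20381}{26882} = - \frac{872464195}{5688688194}$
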